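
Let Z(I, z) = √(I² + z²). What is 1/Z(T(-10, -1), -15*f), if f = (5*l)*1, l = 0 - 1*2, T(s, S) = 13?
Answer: √22669/22669 ≈ 0.0066418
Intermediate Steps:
l = -2 (l = 0 - 2 = -2)
f = -10 (f = (5*(-2))*1 = -10*1 = -10)
1/Z(T(-10, -1), -15*f) = 1/(√(13² + (-15*(-10))²)) = 1/(√(169 + 150²)) = 1/(√(169 + 22500)) = 1/(√22669) = √22669/22669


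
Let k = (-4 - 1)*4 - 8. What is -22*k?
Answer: 616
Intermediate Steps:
k = -28 (k = -5*4 - 8 = -20 - 8 = -28)
-22*k = -22*(-28) = 616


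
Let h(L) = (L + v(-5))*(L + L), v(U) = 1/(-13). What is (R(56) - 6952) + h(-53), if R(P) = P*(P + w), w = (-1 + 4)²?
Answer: 30084/13 ≈ 2314.2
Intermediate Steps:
w = 9 (w = 3² = 9)
v(U) = -1/13
R(P) = P*(9 + P) (R(P) = P*(P + 9) = P*(9 + P))
h(L) = 2*L*(-1/13 + L) (h(L) = (L - 1/13)*(L + L) = (-1/13 + L)*(2*L) = 2*L*(-1/13 + L))
(R(56) - 6952) + h(-53) = (56*(9 + 56) - 6952) + (2/13)*(-53)*(-1 + 13*(-53)) = (56*65 - 6952) + (2/13)*(-53)*(-1 - 689) = (3640 - 6952) + (2/13)*(-53)*(-690) = -3312 + 73140/13 = 30084/13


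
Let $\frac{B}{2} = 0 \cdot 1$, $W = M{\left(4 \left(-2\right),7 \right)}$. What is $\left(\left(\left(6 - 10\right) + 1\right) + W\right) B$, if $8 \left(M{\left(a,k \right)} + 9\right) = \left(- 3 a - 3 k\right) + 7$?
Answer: $0$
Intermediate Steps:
$M{\left(a,k \right)} = - \frac{65}{8} - \frac{3 a}{8} - \frac{3 k}{8}$ ($M{\left(a,k \right)} = -9 + \frac{\left(- 3 a - 3 k\right) + 7}{8} = -9 + \frac{7 - 3 a - 3 k}{8} = -9 - \left(- \frac{7}{8} + \frac{3 a}{8} + \frac{3 k}{8}\right) = - \frac{65}{8} - \frac{3 a}{8} - \frac{3 k}{8}$)
$W = - \frac{31}{4}$ ($W = - \frac{65}{8} - \frac{3 \cdot 4 \left(-2\right)}{8} - \frac{21}{8} = - \frac{65}{8} - -3 - \frac{21}{8} = - \frac{65}{8} + 3 - \frac{21}{8} = - \frac{31}{4} \approx -7.75$)
$B = 0$ ($B = 2 \cdot 0 \cdot 1 = 2 \cdot 0 = 0$)
$\left(\left(\left(6 - 10\right) + 1\right) + W\right) B = \left(\left(\left(6 - 10\right) + 1\right) - \frac{31}{4}\right) 0 = \left(\left(-4 + 1\right) - \frac{31}{4}\right) 0 = \left(-3 - \frac{31}{4}\right) 0 = \left(- \frac{43}{4}\right) 0 = 0$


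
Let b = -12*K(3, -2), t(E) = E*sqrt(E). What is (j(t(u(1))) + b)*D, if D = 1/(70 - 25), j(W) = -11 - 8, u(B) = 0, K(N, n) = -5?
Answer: 41/45 ≈ 0.91111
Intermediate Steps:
t(E) = E**(3/2)
j(W) = -19
b = 60 (b = -12*(-5) = 60)
D = 1/45 ≈ 0.022222
(j(t(u(1))) + b)*D = (-19 + 60)*(1/45) = 41*(1/45) = 41/45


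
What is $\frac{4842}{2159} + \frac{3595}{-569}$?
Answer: $- \frac{5006507}{1228471} \approx -4.0754$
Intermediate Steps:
$\frac{4842}{2159} + \frac{3595}{-569} = 4842 \cdot \frac{1}{2159} + 3595 \left(- \frac{1}{569}\right) = \frac{4842}{2159} - \frac{3595}{569} = - \frac{5006507}{1228471}$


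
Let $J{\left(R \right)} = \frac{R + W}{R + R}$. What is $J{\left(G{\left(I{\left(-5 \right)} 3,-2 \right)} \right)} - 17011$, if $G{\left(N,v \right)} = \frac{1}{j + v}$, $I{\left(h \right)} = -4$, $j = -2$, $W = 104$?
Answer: $- \frac{34437}{2} \approx -17219.0$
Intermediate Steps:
$G{\left(N,v \right)} = \frac{1}{-2 + v}$
$J{\left(R \right)} = \frac{104 + R}{2 R}$ ($J{\left(R \right)} = \frac{R + 104}{R + R} = \frac{104 + R}{2 R}$)
$J{\left(G{\left(I{\left(-5 \right)} 3,-2 \right)} \right)} - 17011 = \frac{104 + \frac{1}{-2 - 2}}{2 \frac{1}{-2 - 2}} - 17011 = \frac{104 + \frac{1}{-4}}{2 \frac{1}{-4}} - 17011 = \frac{104 - \frac{1}{4}}{2 \left(- \frac{1}{4}\right)} - 17011 = \frac{1}{2} \left(-4\right) \frac{415}{4} - 17011 = - \frac{415}{2} - 17011 = - \frac{34437}{2}$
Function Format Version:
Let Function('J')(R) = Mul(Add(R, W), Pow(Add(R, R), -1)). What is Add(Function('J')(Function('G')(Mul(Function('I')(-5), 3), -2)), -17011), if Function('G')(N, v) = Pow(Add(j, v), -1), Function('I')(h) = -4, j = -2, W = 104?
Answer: Rational(-34437, 2) ≈ -17219.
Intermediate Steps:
Function('G')(N, v) = Pow(Add(-2, v), -1)
Function('J')(R) = Mul(Rational(1, 2), Pow(R, -1), Add(104, R)) (Function('J')(R) = Mul(Add(R, 104), Pow(Add(R, R), -1)) = Mul(Add(104, R), Pow(Mul(2, R), -1)) = Mul(Add(104, R), Mul(Rational(1, 2), Pow(R, -1))) = Mul(Rational(1, 2), Pow(R, -1), Add(104, R)))
Add(Function('J')(Function('G')(Mul(Function('I')(-5), 3), -2)), -17011) = Add(Mul(Rational(1, 2), Pow(Pow(Add(-2, -2), -1), -1), Add(104, Pow(Add(-2, -2), -1))), -17011) = Add(Mul(Rational(1, 2), Pow(Pow(-4, -1), -1), Add(104, Pow(-4, -1))), -17011) = Add(Mul(Rational(1, 2), Pow(Rational(-1, 4), -1), Add(104, Rational(-1, 4))), -17011) = Add(Mul(Rational(1, 2), -4, Rational(415, 4)), -17011) = Add(Rational(-415, 2), -17011) = Rational(-34437, 2)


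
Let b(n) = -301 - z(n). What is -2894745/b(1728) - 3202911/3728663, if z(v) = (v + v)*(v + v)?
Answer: -27462799497972/44536034565131 ≈ -0.61664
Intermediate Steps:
z(v) = 4*v² (z(v) = (2*v)*(2*v) = 4*v²)
b(n) = -301 - 4*n²
-2894745/b(1728) - 3202911/3728663 = -2894745/(-301 - 4*1728²) - 3202911/3728663 = -2894745/(-301 - 4*2985984) - 3202911*1/3728663 = -2894745/(-301 - 11943936) - 3202911/3728663 = -2894745/(-11944237) - 3202911/3728663 = -2894745*(-1/11944237) - 3202911/3728663 = 2894745/11944237 - 3202911/3728663 = -27462799497972/44536034565131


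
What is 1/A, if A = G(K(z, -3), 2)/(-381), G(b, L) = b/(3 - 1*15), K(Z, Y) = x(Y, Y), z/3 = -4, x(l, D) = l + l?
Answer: -762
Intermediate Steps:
x(l, D) = 2*l
z = -12 (z = 3*(-4) = -12)
K(Z, Y) = 2*Y
G(b, L) = -b/12 (G(b, L) = b/(3 - 15) = b/(-12) = b*(-1/12) = -b/12)
A = -1/762 (A = -(-3)/6/(-381) = -1/12*(-6)*(-1/381) = (½)*(-1/381) = -1/762 ≈ -0.0013123)
1/A = 1/(-1/762) = -762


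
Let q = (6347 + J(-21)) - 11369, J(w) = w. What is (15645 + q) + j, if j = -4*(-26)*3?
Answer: 10914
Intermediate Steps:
j = 312 (j = 104*3 = 312)
q = -5043 (q = (6347 - 21) - 11369 = 6326 - 11369 = -5043)
(15645 + q) + j = (15645 - 5043) + 312 = 10602 + 312 = 10914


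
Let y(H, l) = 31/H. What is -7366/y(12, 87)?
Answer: -88392/31 ≈ -2851.4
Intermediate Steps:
-7366/y(12, 87) = -7366/(31/12) = -7366/(31*(1/12)) = -7366/31/12 = -7366*12/31 = -88392/31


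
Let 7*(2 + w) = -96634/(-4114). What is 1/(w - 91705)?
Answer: -14399/1320440776 ≈ -1.0905e-5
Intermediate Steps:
w = 19519/14399 (w = -2 + (-96634/(-4114))/7 = -2 + (-96634*(-1/4114))/7 = -2 + (⅐)*(48317/2057) = -2 + 48317/14399 = 19519/14399 ≈ 1.3556)
1/(w - 91705) = 1/(19519/14399 - 91705) = 1/(-1320440776/14399) = -14399/1320440776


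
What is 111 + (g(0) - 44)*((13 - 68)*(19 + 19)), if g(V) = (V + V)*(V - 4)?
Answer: 92071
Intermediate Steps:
g(V) = 2*V*(-4 + V) (g(V) = (2*V)*(-4 + V) = 2*V*(-4 + V))
111 + (g(0) - 44)*((13 - 68)*(19 + 19)) = 111 + (2*0*(-4 + 0) - 44)*((13 - 68)*(19 + 19)) = 111 + (2*0*(-4) - 44)*(-55*38) = 111 + (0 - 44)*(-2090) = 111 - 44*(-2090) = 111 + 91960 = 92071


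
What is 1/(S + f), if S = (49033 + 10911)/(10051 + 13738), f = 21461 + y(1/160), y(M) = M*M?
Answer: 608998400/13071249252589 ≈ 4.6591e-5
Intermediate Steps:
y(M) = M²
f = 549401601/25600 (f = 21461 + (1/160)² = 21461 + 1/25600 = 549401601/25600 ≈ 21461.)
S = 59944/23789 ≈ 2.5198
1/(S + f) = 1/(59944/23789 + 549401601/25600) = 1/(13071249252589/608998400) = 608998400/13071249252589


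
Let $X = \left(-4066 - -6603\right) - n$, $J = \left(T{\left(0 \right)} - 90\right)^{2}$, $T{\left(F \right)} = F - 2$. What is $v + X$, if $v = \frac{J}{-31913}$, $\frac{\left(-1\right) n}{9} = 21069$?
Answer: $\frac{6132329790}{31913} \approx 1.9216 \cdot 10^{5}$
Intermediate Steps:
$T{\left(F \right)} = -2 + F$ ($T{\left(F \right)} = F - 2 = -2 + F$)
$J = 8464$ ($J = \left(\left(-2 + 0\right) - 90\right)^{2} = \left(-2 - 90\right)^{2} = \left(-92\right)^{2} = 8464$)
$n = -189621$ ($n = \left(-9\right) 21069 = -189621$)
$v = - \frac{8464}{31913}$ ($v = \frac{8464}{-31913} = 8464 \left(- \frac{1}{31913}\right) = - \frac{8464}{31913} \approx -0.26522$)
$X = 192158$ ($X = \left(-4066 - -6603\right) - -189621 = \left(-4066 + 6603\right) + 189621 = 2537 + 189621 = 192158$)
$v + X = - \frac{8464}{31913} + 192158 = \frac{6132329790}{31913}$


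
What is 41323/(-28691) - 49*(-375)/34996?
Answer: -70687891/77236172 ≈ -0.91522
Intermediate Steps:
41323/(-28691) - 49*(-375)/34996 = 41323*(-1/28691) + 18375*(1/34996) = -41323/28691 + 18375/34996 = -70687891/77236172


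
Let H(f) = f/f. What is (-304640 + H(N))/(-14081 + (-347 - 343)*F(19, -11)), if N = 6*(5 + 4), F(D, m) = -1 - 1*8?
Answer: 304639/7871 ≈ 38.704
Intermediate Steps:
F(D, m) = -9 (F(D, m) = -1 - 8 = -9)
N = 54 (N = 6*9 = 54)
H(f) = 1
(-304640 + H(N))/(-14081 + (-347 - 343)*F(19, -11)) = (-304640 + 1)/(-14081 + (-347 - 343)*(-9)) = -304639/(-14081 - 690*(-9)) = -304639/(-14081 + 6210) = -304639/(-7871) = -304639*(-1/7871) = 304639/7871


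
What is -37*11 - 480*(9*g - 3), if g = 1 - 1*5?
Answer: 18313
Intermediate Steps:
g = -4 (g = 1 - 5 = -4)
-37*11 - 480*(9*g - 3) = -37*11 - 480*(9*(-4) - 3) = -407 - 480*(-36 - 3) = -407 - 480*(-39) = -407 + 18720 = 18313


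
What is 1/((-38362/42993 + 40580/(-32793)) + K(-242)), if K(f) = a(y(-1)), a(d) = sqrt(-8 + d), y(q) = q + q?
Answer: -813794697820647/5554266003304223 - 764218324961001*I*sqrt(10)/11108532006608446 ≈ -0.14652 - 0.21755*I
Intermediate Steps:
y(q) = 2*q
K(f) = I*sqrt(10) (K(f) = sqrt(-8 + 2*(-1)) = sqrt(-8 - 2) = sqrt(-10) = I*sqrt(10))
1/((-38362/42993 + 40580/(-32793)) + K(-242)) = 1/((-38362/42993 + 40580/(-32793)) + I*sqrt(10)) = 1/((-38362*1/42993 + 40580*(-1/32793)) + I*sqrt(10)) = 1/((-38362/42993 - 40580/32793) + I*sqrt(10)) = 1/(-58875706/27644499 + I*sqrt(10))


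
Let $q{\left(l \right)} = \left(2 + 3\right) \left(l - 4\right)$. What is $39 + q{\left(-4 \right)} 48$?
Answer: $-1881$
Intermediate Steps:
$q{\left(l \right)} = -20 + 5 l$ ($q{\left(l \right)} = 5 \left(-4 + l\right) = -20 + 5 l$)
$39 + q{\left(-4 \right)} 48 = 39 + \left(-20 + 5 \left(-4\right)\right) 48 = 39 + \left(-20 - 20\right) 48 = 39 - 1920 = -1881$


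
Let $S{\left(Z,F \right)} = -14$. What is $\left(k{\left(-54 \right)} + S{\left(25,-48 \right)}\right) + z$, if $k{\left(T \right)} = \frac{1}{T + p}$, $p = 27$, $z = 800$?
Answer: $\frac{21221}{27} \approx 785.96$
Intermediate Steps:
$k{\left(T \right)} = \frac{1}{27 + T}$ ($k{\left(T \right)} = \frac{1}{T + 27} = \frac{1}{27 + T}$)
$\left(k{\left(-54 \right)} + S{\left(25,-48 \right)}\right) + z = \left(\frac{1}{27 - 54} - 14\right) + 800 = \left(\frac{1}{-27} - 14\right) + 800 = \left(- \frac{1}{27} - 14\right) + 800 = - \frac{379}{27} + 800 = \frac{21221}{27}$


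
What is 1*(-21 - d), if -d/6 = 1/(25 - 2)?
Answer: -477/23 ≈ -20.739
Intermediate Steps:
d = -6/23 (d = -6/(25 - 2) = -6/23 ≈ -0.26087)
1*(-21 - d) = 1*(-21 - 1*(-6/23)) = 1*(-21 + 6/23) = 1*(-477/23) = -477/23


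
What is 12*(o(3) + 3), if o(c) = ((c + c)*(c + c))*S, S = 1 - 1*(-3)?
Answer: 1764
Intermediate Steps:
S = 4 (S = 1 + 3 = 4)
o(c) = 16*c² (o(c) = ((c + c)*(c + c))*4 = ((2*c)*(2*c))*4 = (4*c²)*4 = 16*c²)
12*(o(3) + 3) = 12*(16*3² + 3) = 12*(16*9 + 3) = 12*(144 + 3) = 12*147 = 1764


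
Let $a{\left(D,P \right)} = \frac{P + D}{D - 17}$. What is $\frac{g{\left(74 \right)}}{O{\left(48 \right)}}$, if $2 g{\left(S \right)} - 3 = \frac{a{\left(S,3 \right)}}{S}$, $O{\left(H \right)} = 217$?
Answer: $\frac{12731}{1830612} \approx 0.0069545$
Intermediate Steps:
$a{\left(D,P \right)} = \frac{D + P}{-17 + D}$
$g{\left(S \right)} = \frac{3}{2} + \frac{3 + S}{2 S \left(-17 + S\right)}$ ($g{\left(S \right)} = \frac{3}{2} + \frac{\frac{S + 3}{-17 + S} \frac{1}{S}}{2} = \frac{3}{2} + \frac{\frac{3 + S}{-17 + S} \frac{1}{S}}{2} = \frac{3}{2} + \frac{\frac{1}{S} \frac{1}{-17 + S} \left(3 + S\right)}{2} = \frac{3}{2} + \frac{3 + S}{2 S \left(-17 + S\right)}$)
$\frac{g{\left(74 \right)}}{O{\left(48 \right)}} = \frac{\frac{1}{2} \cdot \frac{1}{74} \frac{1}{-17 + 74} \left(3 + 74 + 3 \cdot 74 \left(-17 + 74\right)\right)}{217} = \frac{1}{2} \cdot \frac{1}{74} \cdot \frac{1}{57} \left(3 + 74 + 3 \cdot 74 \cdot 57\right) \frac{1}{217} = \frac{1}{2} \cdot \frac{1}{74} \cdot \frac{1}{57} \left(3 + 74 + 12654\right) \frac{1}{217} = \frac{1}{2} \cdot \frac{1}{74} \cdot \frac{1}{57} \cdot 12731 \cdot \frac{1}{217} = \frac{12731}{8436} \cdot \frac{1}{217} = \frac{12731}{1830612}$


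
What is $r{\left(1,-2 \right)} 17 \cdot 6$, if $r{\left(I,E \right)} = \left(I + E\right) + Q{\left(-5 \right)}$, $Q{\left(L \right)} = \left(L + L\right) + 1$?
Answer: $-1020$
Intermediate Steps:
$Q{\left(L \right)} = 1 + 2 L$ ($Q{\left(L \right)} = 2 L + 1 = 1 + 2 L$)
$r{\left(I,E \right)} = -9 + E + I$ ($r{\left(I,E \right)} = \left(I + E\right) + \left(1 + 2 \left(-5\right)\right) = \left(E + I\right) + \left(1 - 10\right) = \left(E + I\right) - 9 = -9 + E + I$)
$r{\left(1,-2 \right)} 17 \cdot 6 = \left(-9 - 2 + 1\right) 17 \cdot 6 = \left(-10\right) 17 \cdot 6 = \left(-170\right) 6 = -1020$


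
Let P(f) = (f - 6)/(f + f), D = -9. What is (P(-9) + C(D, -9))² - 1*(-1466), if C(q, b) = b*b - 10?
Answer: 238537/36 ≈ 6626.0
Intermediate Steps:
P(f) = (-6 + f)/(2*f) (P(f) = (-6 + f)/((2*f)) = (-6 + f)*(1/(2*f)) = (-6 + f)/(2*f))
C(q, b) = -10 + b² (C(q, b) = b² - 10 = -10 + b²)
(P(-9) + C(D, -9))² - 1*(-1466) = ((½)*(-6 - 9)/(-9) + (-10 + (-9)²))² - 1*(-1466) = ((½)*(-⅑)*(-15) + (-10 + 81))² + 1466 = (⅚ + 71)² + 1466 = (431/6)² + 1466 = 185761/36 + 1466 = 238537/36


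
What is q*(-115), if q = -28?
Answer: 3220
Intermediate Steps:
q*(-115) = -28*(-115) = 3220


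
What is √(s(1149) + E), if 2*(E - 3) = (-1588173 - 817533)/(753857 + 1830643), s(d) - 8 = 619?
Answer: √4672293982135/86150 ≈ 25.091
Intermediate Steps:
s(d) = 627 (s(d) = 8 + 619 = 627)
E = 2183549/861500 (E = 3 + ((-1588173 - 817533)/(753857 + 1830643))/2 = 3 + (-2405706/2584500)/2 = 3 + (-2405706*1/2584500)/2 = 3 + (½)*(-400951/430750) = 3 - 400951/861500 = 2183549/861500 ≈ 2.5346)
√(s(1149) + E) = √(627 + 2183549/861500) = √(542344049/861500) = √4672293982135/86150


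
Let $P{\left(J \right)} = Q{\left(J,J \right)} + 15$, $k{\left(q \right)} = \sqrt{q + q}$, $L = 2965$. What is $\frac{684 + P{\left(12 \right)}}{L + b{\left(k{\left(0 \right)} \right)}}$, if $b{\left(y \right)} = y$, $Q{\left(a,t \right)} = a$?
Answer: $\frac{711}{2965} \approx 0.2398$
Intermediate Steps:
$k{\left(q \right)} = \sqrt{2} \sqrt{q}$ ($k{\left(q \right)} = \sqrt{2 q} = \sqrt{2} \sqrt{q}$)
$P{\left(J \right)} = 15 + J$ ($P{\left(J \right)} = J + 15 = 15 + J$)
$\frac{684 + P{\left(12 \right)}}{L + b{\left(k{\left(0 \right)} \right)}} = \frac{684 + \left(15 + 12\right)}{2965 + \sqrt{2} \sqrt{0}} = \frac{684 + 27}{2965 + \sqrt{2} \cdot 0} = \frac{711}{2965 + 0} = \frac{711}{2965}$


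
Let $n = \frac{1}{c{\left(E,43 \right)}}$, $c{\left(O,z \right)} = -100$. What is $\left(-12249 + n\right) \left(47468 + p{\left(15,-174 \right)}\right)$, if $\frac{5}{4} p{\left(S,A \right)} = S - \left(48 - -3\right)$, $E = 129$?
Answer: $- \frac{72635404399}{125} \approx -5.8108 \cdot 10^{8}$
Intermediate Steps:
$p{\left(S,A \right)} = - \frac{204}{5} + \frac{4 S}{5}$ ($p{\left(S,A \right)} = \frac{4 \left(S - \left(48 - -3\right)\right)}{5} = \frac{4 \left(S - \left(48 + 3\right)\right)}{5} = \frac{4 \left(S - 51\right)}{5} = \frac{4 \left(-51 + S\right)}{5} = - \frac{204}{5} + \frac{4 S}{5}$)
$n = - \frac{1}{100}$ ($n = \frac{1}{-100} = - \frac{1}{100} \approx -0.01$)
$\left(-12249 + n\right) \left(47468 + p{\left(15,-174 \right)}\right) = \left(-12249 - \frac{1}{100}\right) \left(47468 + \left(- \frac{204}{5} + \frac{4}{5} \cdot 15\right)\right) = - \frac{1224901 \left(47468 + \left(- \frac{204}{5} + 12\right)\right)}{100} = - \frac{1224901 \left(47468 - \frac{144}{5}\right)}{100} = \left(- \frac{1224901}{100}\right) \frac{237196}{5} = - \frac{72635404399}{125}$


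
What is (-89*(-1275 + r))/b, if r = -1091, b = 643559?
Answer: 338/1033 ≈ 0.32720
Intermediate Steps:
(-89*(-1275 + r))/b = -89*(-1275 - 1091)/643559 = -89*(-2366)*(1/643559) = 210574*(1/643559) = 338/1033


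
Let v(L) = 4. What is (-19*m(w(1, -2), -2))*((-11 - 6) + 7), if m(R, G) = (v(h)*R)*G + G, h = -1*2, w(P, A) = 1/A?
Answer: 380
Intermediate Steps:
h = -2
m(R, G) = G + 4*G*R (m(R, G) = (4*R)*G + G = 4*G*R + G = G + 4*G*R)
(-19*m(w(1, -2), -2))*((-11 - 6) + 7) = (-(-38)*(1 + 4/(-2)))*((-11 - 6) + 7) = (-(-38)*(1 + 4*(-½)))*(-17 + 7) = -(-38)*(1 - 2)*(-10) = -(-38)*(-1)*(-10) = -19*2*(-10) = -38*(-10) = 380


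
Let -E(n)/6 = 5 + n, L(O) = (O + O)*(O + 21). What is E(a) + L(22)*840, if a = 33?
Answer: 1589052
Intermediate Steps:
L(O) = 2*O*(21 + O) (L(O) = (2*O)*(21 + O) = 2*O*(21 + O))
E(n) = -30 - 6*n (E(n) = -6*(5 + n) = -30 - 6*n)
E(a) + L(22)*840 = (-30 - 6*33) + (2*22*(21 + 22))*840 = (-30 - 198) + (2*22*43)*840 = -228 + 1892*840 = -228 + 1589280 = 1589052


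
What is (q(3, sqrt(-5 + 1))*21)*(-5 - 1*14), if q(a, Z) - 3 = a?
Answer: -2394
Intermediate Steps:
q(a, Z) = 3 + a
(q(3, sqrt(-5 + 1))*21)*(-5 - 1*14) = ((3 + 3)*21)*(-5 - 1*14) = (6*21)*(-5 - 14) = 126*(-19) = -2394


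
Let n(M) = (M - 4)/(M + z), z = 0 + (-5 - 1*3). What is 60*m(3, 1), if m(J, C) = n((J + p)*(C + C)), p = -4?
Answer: 36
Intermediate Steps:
z = -8 (z = 0 + (-5 - 3) = 0 - 8 = -8)
n(M) = (-4 + M)/(-8 + M) (n(M) = (M - 4)/(M - 8) = (-4 + M)/(-8 + M))
m(J, C) = (-4 + 2*C*(-4 + J))/(-8 + 2*C*(-4 + J)) (m(J, C) = (-4 + (J - 4)*(C + C))/(-8 + (J - 4)*(C + C)) = (-4 + (-4 + J)*(2*C))/(-8 + (-4 + J)*(2*C)) = (-4 + 2*C*(-4 + J))/(-8 + 2*C*(-4 + J)))
60*m(3, 1) = 60*((-2 + 1*(-4 + 3))/(-4 + 1*(-4 + 3))) = 60*((-2 + 1*(-1))/(-4 + 1*(-1))) = 60*((-2 - 1)/(-4 - 1)) = 60*(-3/(-5)) = 60*(-⅕*(-3)) = 60*(⅗) = 36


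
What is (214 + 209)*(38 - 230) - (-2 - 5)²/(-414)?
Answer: -33623375/414 ≈ -81216.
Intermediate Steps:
(214 + 209)*(38 - 230) - (-2 - 5)²/(-414) = 423*(-192) - (-7)²*(-1)/414 = -81216 - 49*(-1)/414 = -81216 - 1*(-49/414) = -81216 + 49/414 = -33623375/414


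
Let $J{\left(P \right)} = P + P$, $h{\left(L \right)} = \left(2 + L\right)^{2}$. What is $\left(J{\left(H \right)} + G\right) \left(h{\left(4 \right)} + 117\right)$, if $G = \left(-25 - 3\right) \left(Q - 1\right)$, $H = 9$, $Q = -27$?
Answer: $122706$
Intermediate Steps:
$J{\left(P \right)} = 2 P$
$G = 784$ ($G = \left(-25 - 3\right) \left(-27 - 1\right) = \left(-28\right) \left(-28\right) = 784$)
$\left(J{\left(H \right)} + G\right) \left(h{\left(4 \right)} + 117\right) = \left(2 \cdot 9 + 784\right) \left(\left(2 + 4\right)^{2} + 117\right) = \left(18 + 784\right) \left(6^{2} + 117\right) = 802 \left(36 + 117\right) = 802 \cdot 153 = 122706$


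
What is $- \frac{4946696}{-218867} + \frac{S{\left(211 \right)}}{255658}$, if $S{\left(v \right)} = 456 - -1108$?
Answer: $\frac{632502356978}{27977549743} \approx 22.607$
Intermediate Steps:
$S{\left(v \right)} = 1564$ ($S{\left(v \right)} = 456 + 1108 = 1564$)
$- \frac{4946696}{-218867} + \frac{S{\left(211 \right)}}{255658} = - \frac{4946696}{-218867} + \frac{1564}{255658} = \left(-4946696\right) \left(- \frac{1}{218867}\right) + 1564 \cdot \frac{1}{255658} = \frac{4946696}{218867} + \frac{782}{127829} = \frac{632502356978}{27977549743}$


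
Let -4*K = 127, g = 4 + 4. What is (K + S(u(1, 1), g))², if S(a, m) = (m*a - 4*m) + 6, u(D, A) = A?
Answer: 39601/16 ≈ 2475.1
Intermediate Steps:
g = 8
S(a, m) = 6 - 4*m + a*m (S(a, m) = (a*m - 4*m) + 6 = (-4*m + a*m) + 6 = 6 - 4*m + a*m)
K = -127/4 (K = -¼*127 = -127/4 ≈ -31.750)
(K + S(u(1, 1), g))² = (-127/4 + (6 - 4*8 + 1*8))² = (-127/4 + (6 - 32 + 8))² = (-127/4 - 18)² = (-199/4)² = 39601/16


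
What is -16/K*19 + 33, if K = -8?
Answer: 71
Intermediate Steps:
-16/K*19 + 33 = -16/(-8)*19 + 33 = -16*(-⅛)*19 + 33 = 2*19 + 33 = 38 + 33 = 71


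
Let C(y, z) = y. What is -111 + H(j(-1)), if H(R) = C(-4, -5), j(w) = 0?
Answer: -115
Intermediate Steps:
H(R) = -4
-111 + H(j(-1)) = -111 - 4 = -115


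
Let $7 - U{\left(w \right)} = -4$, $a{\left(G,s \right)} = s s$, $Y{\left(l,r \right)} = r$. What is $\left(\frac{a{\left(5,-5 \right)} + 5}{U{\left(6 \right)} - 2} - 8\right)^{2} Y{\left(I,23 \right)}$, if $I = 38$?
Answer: $\frac{4508}{9} \approx 500.89$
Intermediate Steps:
$a{\left(G,s \right)} = s^{2}$
$U{\left(w \right)} = 11$ ($U{\left(w \right)} = 7 - -4 = 7 + 4 = 11$)
$\left(\frac{a{\left(5,-5 \right)} + 5}{U{\left(6 \right)} - 2} - 8\right)^{2} Y{\left(I,23 \right)} = \left(\frac{\left(-5\right)^{2} + 5}{11 - 2} - 8\right)^{2} \cdot 23 = \left(\frac{25 + 5}{9} - 8\right)^{2} \cdot 23 = \left(30 \cdot \frac{1}{9} - 8\right)^{2} \cdot 23 = \left(\frac{10}{3} - 8\right)^{2} \cdot 23 = \left(- \frac{14}{3}\right)^{2} \cdot 23 = \frac{196}{9} \cdot 23 = \frac{4508}{9}$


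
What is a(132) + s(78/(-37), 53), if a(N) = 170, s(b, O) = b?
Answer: 6212/37 ≈ 167.89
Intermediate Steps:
a(132) + s(78/(-37), 53) = 170 + 78/(-37) = 170 + 78*(-1/37) = 170 - 78/37 = 6212/37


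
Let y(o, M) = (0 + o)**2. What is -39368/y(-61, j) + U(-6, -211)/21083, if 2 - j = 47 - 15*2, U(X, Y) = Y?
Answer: -830780675/78449843 ≈ -10.590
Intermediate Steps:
j = -15 (j = 2 - (47 - 15*2) = 2 - (47 - 1*30) = 2 - (47 - 30) = 2 - 1*17 = 2 - 17 = -15)
y(o, M) = o**2
-39368/y(-61, j) + U(-6, -211)/21083 = -39368/((-61)**2) - 211/21083 = -39368/3721 - 211*1/21083 = -39368*1/3721 - 211/21083 = -39368/3721 - 211/21083 = -830780675/78449843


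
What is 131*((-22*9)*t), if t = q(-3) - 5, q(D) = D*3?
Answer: 363132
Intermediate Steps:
q(D) = 3*D
t = -14 (t = 3*(-3) - 5 = -9 - 5 = -14)
131*((-22*9)*t) = 131*(-22*9*(-14)) = 131*(-198*(-14)) = 131*2772 = 363132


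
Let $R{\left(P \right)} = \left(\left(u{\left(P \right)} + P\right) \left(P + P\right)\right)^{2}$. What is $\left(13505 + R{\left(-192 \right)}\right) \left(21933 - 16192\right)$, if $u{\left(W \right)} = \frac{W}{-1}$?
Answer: $77532205$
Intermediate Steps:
$u{\left(W \right)} = - W$ ($u{\left(W \right)} = W \left(-1\right) = - W$)
$R{\left(P \right)} = 0$ ($R{\left(P \right)} = \left(\left(- P + P\right) \left(P + P\right)\right)^{2} = \left(0 \cdot 2 P\right)^{2} = 0^{2} = 0$)
$\left(13505 + R{\left(-192 \right)}\right) \left(21933 - 16192\right) = \left(13505 + 0\right) \left(21933 - 16192\right) = 13505 \cdot 5741 = 77532205$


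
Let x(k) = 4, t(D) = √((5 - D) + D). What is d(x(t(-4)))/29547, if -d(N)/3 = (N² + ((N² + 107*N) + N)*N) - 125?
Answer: -561/3283 ≈ -0.17088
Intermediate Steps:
t(D) = √5
d(N) = 375 - 3*N² - 3*N*(N² + 108*N) (d(N) = -3*((N² + ((N² + 107*N) + N)*N) - 125) = -3*((N² + (N² + 108*N)*N) - 125) = -3*((N² + N*(N² + 108*N)) - 125) = -3*(-125 + N² + N*(N² + 108*N)) = 375 - 3*N² - 3*N*(N² + 108*N))
d(x(t(-4)))/29547 = (375 - 327*4² - 3*4³)/29547 = (375 - 327*16 - 3*64)*(1/29547) = (375 - 5232 - 192)*(1/29547) = -5049*1/29547 = -561/3283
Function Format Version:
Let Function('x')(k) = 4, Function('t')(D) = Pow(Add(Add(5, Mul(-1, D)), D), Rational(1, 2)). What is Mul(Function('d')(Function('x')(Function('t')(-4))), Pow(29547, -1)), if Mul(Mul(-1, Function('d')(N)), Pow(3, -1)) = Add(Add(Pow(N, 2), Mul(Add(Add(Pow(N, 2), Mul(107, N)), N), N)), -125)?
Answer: Rational(-561, 3283) ≈ -0.17088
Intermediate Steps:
Function('t')(D) = Pow(5, Rational(1, 2))
Function('d')(N) = Add(375, Mul(-3, Pow(N, 2)), Mul(-3, N, Add(Pow(N, 2), Mul(108, N)))) (Function('d')(N) = Mul(-3, Add(Add(Pow(N, 2), Mul(Add(Add(Pow(N, 2), Mul(107, N)), N), N)), -125)) = Mul(-3, Add(Add(Pow(N, 2), Mul(Add(Pow(N, 2), Mul(108, N)), N)), -125)) = Mul(-3, Add(Add(Pow(N, 2), Mul(N, Add(Pow(N, 2), Mul(108, N)))), -125)) = Mul(-3, Add(-125, Pow(N, 2), Mul(N, Add(Pow(N, 2), Mul(108, N))))) = Add(375, Mul(-3, Pow(N, 2)), Mul(-3, N, Add(Pow(N, 2), Mul(108, N)))))
Mul(Function('d')(Function('x')(Function('t')(-4))), Pow(29547, -1)) = Mul(Add(375, Mul(-327, Pow(4, 2)), Mul(-3, Pow(4, 3))), Pow(29547, -1)) = Mul(Add(375, Mul(-327, 16), Mul(-3, 64)), Rational(1, 29547)) = Mul(Add(375, -5232, -192), Rational(1, 29547)) = Mul(-5049, Rational(1, 29547)) = Rational(-561, 3283)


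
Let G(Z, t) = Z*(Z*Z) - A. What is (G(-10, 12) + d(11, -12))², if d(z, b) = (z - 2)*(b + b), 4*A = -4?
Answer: 1476225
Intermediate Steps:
A = -1 (A = (¼)*(-4) = -1)
d(z, b) = 2*b*(-2 + z) (d(z, b) = (-2 + z)*(2*b) = 2*b*(-2 + z))
G(Z, t) = 1 + Z³ (G(Z, t) = Z*(Z*Z) - 1*(-1) = Z*Z² + 1 = Z³ + 1 = 1 + Z³)
(G(-10, 12) + d(11, -12))² = ((1 + (-10)³) + 2*(-12)*(-2 + 11))² = ((1 - 1000) + 2*(-12)*9)² = (-999 - 216)² = (-1215)² = 1476225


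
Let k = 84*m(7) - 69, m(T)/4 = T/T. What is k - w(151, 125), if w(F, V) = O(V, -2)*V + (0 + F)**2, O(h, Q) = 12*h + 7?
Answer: -210909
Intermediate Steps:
O(h, Q) = 7 + 12*h
m(T) = 4 (m(T) = 4*(T/T) = 4*1 = 4)
k = 267 (k = 84*4 - 69 = 336 - 69 = 267)
w(F, V) = F**2 + V*(7 + 12*V) (w(F, V) = (7 + 12*V)*V + (0 + F)**2 = V*(7 + 12*V) + F**2 = F**2 + V*(7 + 12*V))
k - w(151, 125) = 267 - (151**2 + 125*(7 + 12*125)) = 267 - (22801 + 125*(7 + 1500)) = 267 - (22801 + 125*1507) = 267 - (22801 + 188375) = 267 - 1*211176 = 267 - 211176 = -210909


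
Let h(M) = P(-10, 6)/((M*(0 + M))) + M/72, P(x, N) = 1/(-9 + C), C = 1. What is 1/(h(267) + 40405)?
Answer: 285156/11522785633 ≈ 2.4747e-5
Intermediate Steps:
P(x, N) = -⅛ (P(x, N) = 1/(-9 + 1) = 1/(-8) = -⅛)
h(M) = -1/(8*M²) + M/72 (h(M) = -1/(M*(0 + M))/8 + M/72 = -1/(8*M²) + M*(1/72) = -1/(8*M²) + M/72)
1/(h(267) + 40405) = 1/((1/72)*(-9 + 267³)/267² + 40405) = 1/((1/72)*(1/71289)*(-9 + 19034163) + 40405) = 1/((1/72)*(1/71289)*19034154 + 40405) = 1/(1057453/285156 + 40405) = 1/(11522785633/285156) = 285156/11522785633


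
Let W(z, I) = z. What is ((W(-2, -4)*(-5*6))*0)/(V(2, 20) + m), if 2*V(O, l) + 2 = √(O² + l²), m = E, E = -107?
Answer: 0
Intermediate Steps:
m = -107
V(O, l) = -1 + √(O² + l²)/2
((W(-2, -4)*(-5*6))*0)/(V(2, 20) + m) = (-(-10)*6*0)/((-1 + √(2² + 20²)/2) - 107) = (-2*(-30)*0)/((-1 + √(4 + 400)/2) - 107) = (60*0)/((-1 + √404/2) - 107) = 0/((-1 + (2*√101)/2) - 107) = 0/((-1 + √101) - 107) = 0/(-108 + √101) = 0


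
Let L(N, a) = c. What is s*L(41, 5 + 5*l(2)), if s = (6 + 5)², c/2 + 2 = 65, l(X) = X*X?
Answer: 15246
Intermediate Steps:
l(X) = X²
c = 126 (c = -4 + 2*65 = -4 + 130 = 126)
s = 121 (s = 11² = 121)
L(N, a) = 126
s*L(41, 5 + 5*l(2)) = 121*126 = 15246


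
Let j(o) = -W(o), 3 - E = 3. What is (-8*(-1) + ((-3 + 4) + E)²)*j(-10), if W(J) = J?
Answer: 90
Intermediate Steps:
E = 0 (E = 3 - 1*3 = 3 - 3 = 0)
j(o) = -o
(-8*(-1) + ((-3 + 4) + E)²)*j(-10) = (-8*(-1) + ((-3 + 4) + 0)²)*(-1*(-10)) = (8 + (1 + 0)²)*10 = (8 + 1²)*10 = (8 + 1)*10 = 9*10 = 90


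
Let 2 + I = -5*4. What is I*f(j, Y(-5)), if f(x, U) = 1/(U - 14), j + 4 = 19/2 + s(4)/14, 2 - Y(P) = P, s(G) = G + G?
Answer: 22/7 ≈ 3.1429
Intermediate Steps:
s(G) = 2*G
I = -22 (I = -2 - 5*4 = -2 - 20 = -22)
Y(P) = 2 - P
j = 85/14 (j = -4 + (19/2 + (2*4)/14) = -4 + (19*(½) + 8*(1/14)) = -4 + (19/2 + 4/7) = -4 + 141/14 = 85/14 ≈ 6.0714)
f(x, U) = 1/(-14 + U)
I*f(j, Y(-5)) = -22/(-14 + (2 - 1*(-5))) = -22/(-14 + (2 + 5)) = -22/(-14 + 7) = -22/(-7) = -22*(-⅐) = 22/7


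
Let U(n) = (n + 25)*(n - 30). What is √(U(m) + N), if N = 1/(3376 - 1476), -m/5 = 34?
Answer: √1046900019/190 ≈ 170.29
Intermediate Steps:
m = -170 (m = -5*34 = -170)
N = 1/1900 ≈ 0.00052632
U(n) = (-30 + n)*(25 + n) (U(n) = (25 + n)*(-30 + n) = (-30 + n)*(25 + n))
√(U(m) + N) = √((-750 + (-170)² - 5*(-170)) + 1/1900) = √((-750 + 28900 + 850) + 1/1900) = √(29000 + 1/1900) = √(55100001/1900) = √1046900019/190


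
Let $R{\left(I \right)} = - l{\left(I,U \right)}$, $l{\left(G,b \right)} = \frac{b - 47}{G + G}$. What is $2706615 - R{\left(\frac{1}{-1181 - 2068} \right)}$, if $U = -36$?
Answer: $\frac{5682897}{2} \approx 2.8414 \cdot 10^{6}$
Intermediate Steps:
$l{\left(G,b \right)} = \frac{-47 + b}{2 G}$
$R{\left(I \right)} = \frac{83}{2 I}$ ($R{\left(I \right)} = - \frac{-47 - 36}{2 I} = - \frac{-83}{2 I} = \frac{83}{2 I}$)
$2706615 - R{\left(\frac{1}{-1181 - 2068} \right)} = 2706615 - \frac{83}{2 \frac{1}{-1181 - 2068}} = 2706615 - \frac{83}{2 \frac{1}{-3249}} = 2706615 - \frac{83}{2 \left(- \frac{1}{3249}\right)} = 2706615 - \frac{83}{2} \left(-3249\right) = 2706615 - - \frac{269667}{2} = 2706615 + \frac{269667}{2} = \frac{5682897}{2}$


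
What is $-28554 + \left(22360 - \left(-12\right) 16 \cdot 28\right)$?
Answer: $-818$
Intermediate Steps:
$-28554 + \left(22360 - \left(-12\right) 16 \cdot 28\right) = -28554 + \left(22360 - \left(-192\right) 28\right) = -28554 + \left(22360 - -5376\right) = -28554 + \left(22360 + 5376\right) = -28554 + 27736 = -818$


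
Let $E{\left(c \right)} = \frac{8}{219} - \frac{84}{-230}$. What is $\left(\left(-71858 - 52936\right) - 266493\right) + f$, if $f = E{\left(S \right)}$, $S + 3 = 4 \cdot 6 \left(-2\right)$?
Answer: $- \frac{9854552977}{25185} \approx -3.9129 \cdot 10^{5}$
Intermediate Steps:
$S = -51$ ($S = -3 + 4 \cdot 6 \left(-2\right) = -3 + 24 \left(-2\right) = -3 - 48 = -51$)
$E{\left(c \right)} = \frac{10118}{25185}$ ($E{\left(c \right)} = 8 \cdot \frac{1}{219} - - \frac{42}{115} = \frac{8}{219} + \frac{42}{115} = \frac{10118}{25185}$)
$f = \frac{10118}{25185} \approx 0.40175$
$\left(\left(-71858 - 52936\right) - 266493\right) + f = \left(\left(-71858 - 52936\right) - 266493\right) + \frac{10118}{25185} = \left(-124794 - 266493\right) + \frac{10118}{25185} = -391287 + \frac{10118}{25185} = - \frac{9854552977}{25185}$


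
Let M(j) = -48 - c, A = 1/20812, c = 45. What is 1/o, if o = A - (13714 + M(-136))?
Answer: -20812/283480251 ≈ -7.3416e-5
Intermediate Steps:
A = 1/20812 ≈ 4.8049e-5
M(j) = -93 (M(j) = -48 - 1*45 = -48 - 45 = -93)
o = -283480251/20812 (o = 1/20812 - (13714 - 93) = 1/20812 - 1*13621 = 1/20812 - 13621 = -283480251/20812 ≈ -13621.)
1/o = 1/(-283480251/20812) = -20812/283480251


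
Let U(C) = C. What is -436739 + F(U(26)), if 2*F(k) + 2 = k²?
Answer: -436402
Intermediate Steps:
F(k) = -1 + k²/2
-436739 + F(U(26)) = -436739 + (-1 + (½)*26²) = -436739 + (-1 + (½)*676) = -436739 + (-1 + 338) = -436739 + 337 = -436402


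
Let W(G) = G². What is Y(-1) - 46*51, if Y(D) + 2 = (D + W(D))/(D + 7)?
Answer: -2348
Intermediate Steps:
Y(D) = -2 + (D + D²)/(7 + D) (Y(D) = -2 + (D + D²)/(D + 7) = -2 + (D + D²)/(7 + D))
Y(-1) - 46*51 = (-14 + (-1)² - 1*(-1))/(7 - 1) - 46*51 = (-14 + 1 + 1)/6 - 2346 = (⅙)*(-12) - 2346 = -2 - 2346 = -2348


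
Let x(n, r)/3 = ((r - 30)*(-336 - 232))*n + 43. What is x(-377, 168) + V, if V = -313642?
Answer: 88338791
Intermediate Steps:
x(n, r) = 129 + 3*n*(17040 - 568*r) (x(n, r) = 3*(((r - 30)*(-336 - 232))*n + 43) = 3*(((-30 + r)*(-568))*n + 43) = 3*((17040 - 568*r)*n + 43) = 3*(n*(17040 - 568*r) + 43) = 3*(43 + n*(17040 - 568*r)) = 129 + 3*n*(17040 - 568*r))
x(-377, 168) + V = (129 + 51120*(-377) - 1704*(-377)*168) - 313642 = (129 - 19272240 + 107924544) - 313642 = 88652433 - 313642 = 88338791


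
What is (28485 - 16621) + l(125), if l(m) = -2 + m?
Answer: 11987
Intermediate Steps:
(28485 - 16621) + l(125) = (28485 - 16621) + (-2 + 125) = 11864 + 123 = 11987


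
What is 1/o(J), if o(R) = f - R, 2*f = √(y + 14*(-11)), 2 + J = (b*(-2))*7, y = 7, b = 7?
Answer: 400/40147 - 14*I*√3/40147 ≈ 0.0099634 - 0.000604*I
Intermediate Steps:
J = -100 (J = -2 + (7*(-2))*7 = -2 - 14*7 = -2 - 98 = -100)
f = 7*I*√3/2 (f = √(7 + 14*(-11))/2 = √(7 - 154)/2 = √(-147)/2 = (7*I*√3)/2 = 7*I*√3/2 ≈ 6.0622*I)
o(R) = -R + 7*I*√3/2 (o(R) = 7*I*√3/2 - R = -R + 7*I*√3/2)
1/o(J) = 1/(-1*(-100) + 7*I*√3/2) = 1/(100 + 7*I*√3/2)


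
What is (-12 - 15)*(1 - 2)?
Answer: 27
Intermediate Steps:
(-12 - 15)*(1 - 2) = -27*(-1) = 27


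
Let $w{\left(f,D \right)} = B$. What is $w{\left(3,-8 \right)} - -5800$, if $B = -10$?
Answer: $5790$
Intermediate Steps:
$w{\left(f,D \right)} = -10$
$w{\left(3,-8 \right)} - -5800 = -10 - -5800 = -10 + 5800 = 5790$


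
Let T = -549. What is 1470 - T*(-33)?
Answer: -16647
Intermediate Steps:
1470 - T*(-33) = 1470 - (-549)*(-33) = 1470 - 1*18117 = 1470 - 18117 = -16647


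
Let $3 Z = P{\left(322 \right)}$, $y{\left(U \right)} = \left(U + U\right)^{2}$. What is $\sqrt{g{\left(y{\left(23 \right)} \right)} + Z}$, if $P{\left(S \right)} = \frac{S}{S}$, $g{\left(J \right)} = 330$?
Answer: $\frac{\sqrt{2973}}{3} \approx 18.175$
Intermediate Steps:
$y{\left(U \right)} = 4 U^{2}$ ($y{\left(U \right)} = \left(2 U\right)^{2} = 4 U^{2}$)
$P{\left(S \right)} = 1$
$Z = \frac{1}{3}$ ($Z = \frac{1}{3} \cdot 1 = \frac{1}{3} \approx 0.33333$)
$\sqrt{g{\left(y{\left(23 \right)} \right)} + Z} = \sqrt{330 + \frac{1}{3}} = \sqrt{\frac{991}{3}} = \frac{\sqrt{2973}}{3}$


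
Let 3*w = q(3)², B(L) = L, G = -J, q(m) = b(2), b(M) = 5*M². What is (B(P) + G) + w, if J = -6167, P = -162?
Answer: 18415/3 ≈ 6138.3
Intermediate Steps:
q(m) = 20 (q(m) = 5*2² = 5*4 = 20)
G = 6167 (G = -1*(-6167) = 6167)
w = 400/3 (w = (⅓)*20² = (⅓)*400 = 400/3 ≈ 133.33)
(B(P) + G) + w = (-162 + 6167) + 400/3 = 6005 + 400/3 = 18415/3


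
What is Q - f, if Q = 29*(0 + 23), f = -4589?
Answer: 5256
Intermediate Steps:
Q = 667 (Q = 29*23 = 667)
Q - f = 667 - 1*(-4589) = 667 + 4589 = 5256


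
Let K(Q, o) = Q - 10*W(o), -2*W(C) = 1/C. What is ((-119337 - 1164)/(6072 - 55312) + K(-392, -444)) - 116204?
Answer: -637258447379/5465640 ≈ -1.1659e+5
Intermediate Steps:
W(C) = -1/(2*C)
K(Q, o) = Q + 5/o (K(Q, o) = Q - (-5)/o = Q + 5/o)
((-119337 - 1164)/(6072 - 55312) + K(-392, -444)) - 116204 = ((-119337 - 1164)/(6072 - 55312) + (-392 + 5/(-444))) - 116204 = (-120501/(-49240) + (-392 + 5*(-1/444))) - 116204 = (-120501*(-1/49240) + (-392 - 5/444)) - 116204 = (120501/49240 - 174053/444) - 116204 = -2129216819/5465640 - 116204 = -637258447379/5465640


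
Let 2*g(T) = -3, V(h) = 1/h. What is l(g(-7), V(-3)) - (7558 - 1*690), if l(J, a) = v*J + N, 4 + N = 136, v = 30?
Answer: -6781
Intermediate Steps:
N = 132 (N = -4 + 136 = 132)
g(T) = -3/2 (g(T) = (1/2)*(-3) = -3/2)
l(J, a) = 132 + 30*J (l(J, a) = 30*J + 132 = 132 + 30*J)
l(g(-7), V(-3)) - (7558 - 1*690) = (132 + 30*(-3/2)) - (7558 - 1*690) = (132 - 45) - (7558 - 690) = 87 - 1*6868 = 87 - 6868 = -6781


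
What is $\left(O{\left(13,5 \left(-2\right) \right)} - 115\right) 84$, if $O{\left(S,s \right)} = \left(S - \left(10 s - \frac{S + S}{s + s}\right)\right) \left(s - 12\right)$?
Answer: $- \frac{1080408}{5} \approx -2.1608 \cdot 10^{5}$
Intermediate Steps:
$O{\left(S,s \right)} = \left(-12 + s\right) \left(S - 10 s + \frac{S}{s}\right)$ ($O{\left(S,s \right)} = \left(S + \left(- 10 s + \frac{2 S}{2 s}\right)\right) \left(-12 + s\right) = \left(S + \left(- 10 s + 2 S \frac{1}{2 s}\right)\right) \left(-12 + s\right) = \left(S + \left(- 10 s + \frac{S}{s}\right)\right) \left(-12 + s\right) = \left(S - 10 s + \frac{S}{s}\right) \left(-12 + s\right) = \left(-12 + s\right) \left(S - 10 s + \frac{S}{s}\right)$)
$\left(O{\left(13,5 \left(-2\right) \right)} - 115\right) 84 = \left(\left(\left(-11\right) 13 - 10 \left(5 \left(-2\right)\right)^{2} + 120 \cdot 5 \left(-2\right) + 13 \cdot 5 \left(-2\right) - \frac{156}{5 \left(-2\right)}\right) - 115\right) 84 = \left(\left(-143 - 10 \left(-10\right)^{2} + 120 \left(-10\right) + 13 \left(-10\right) - \frac{156}{-10}\right) - 115\right) 84 = \left(\left(-143 - 1000 - 1200 - 130 - 156 \left(- \frac{1}{10}\right)\right) - 115\right) 84 = \left(\left(-143 - 1000 - 1200 - 130 + \frac{78}{5}\right) - 115\right) 84 = \left(- \frac{12287}{5} - 115\right) 84 = \left(- \frac{12862}{5}\right) 84 = - \frac{1080408}{5}$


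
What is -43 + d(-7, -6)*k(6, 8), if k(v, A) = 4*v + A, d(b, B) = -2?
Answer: -107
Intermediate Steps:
k(v, A) = A + 4*v
-43 + d(-7, -6)*k(6, 8) = -43 - 2*(8 + 4*6) = -43 - 2*(8 + 24) = -43 - 2*32 = -43 - 64 = -107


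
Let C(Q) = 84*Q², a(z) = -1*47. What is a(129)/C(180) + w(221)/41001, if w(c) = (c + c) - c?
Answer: 199848851/37196107200 ≈ 0.0053728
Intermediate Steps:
a(z) = -47
w(c) = c (w(c) = 2*c - c = c)
a(129)/C(180) + w(221)/41001 = -47/(84*180²) + 221/41001 = -47/(84*32400) + 221*(1/41001) = -47/2721600 + 221/41001 = 199848851/37196107200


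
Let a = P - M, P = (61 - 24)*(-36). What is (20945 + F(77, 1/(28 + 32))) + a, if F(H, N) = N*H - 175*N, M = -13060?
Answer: 980141/30 ≈ 32671.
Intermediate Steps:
F(H, N) = -175*N + H*N (F(H, N) = H*N - 175*N = -175*N + H*N)
P = -1332 (P = 37*(-36) = -1332)
a = 11728 (a = -1332 - 1*(-13060) = -1332 + 13060 = 11728)
(20945 + F(77, 1/(28 + 32))) + a = (20945 + (-175 + 77)/(28 + 32)) + 11728 = (20945 - 98/60) + 11728 = (20945 + (1/60)*(-98)) + 11728 = (20945 - 49/30) + 11728 = 628301/30 + 11728 = 980141/30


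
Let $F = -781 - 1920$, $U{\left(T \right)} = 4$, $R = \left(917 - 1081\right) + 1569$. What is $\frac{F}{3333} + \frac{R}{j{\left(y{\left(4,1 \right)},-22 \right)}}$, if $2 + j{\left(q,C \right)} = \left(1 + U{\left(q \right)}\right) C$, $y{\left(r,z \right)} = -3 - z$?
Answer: $- \frac{4985377}{373296} \approx -13.355$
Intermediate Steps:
$R = 1405$ ($R = -164 + 1569 = 1405$)
$j{\left(q,C \right)} = -2 + 5 C$ ($j{\left(q,C \right)} = -2 + \left(1 + 4\right) C = -2 + 5 C$)
$F = -2701$ ($F = -781 - 1920 = -2701$)
$\frac{F}{3333} + \frac{R}{j{\left(y{\left(4,1 \right)},-22 \right)}} = - \frac{2701}{3333} + \frac{1405}{-2 + 5 \left(-22\right)} = \left(-2701\right) \frac{1}{3333} + \frac{1405}{-2 - 110} = - \frac{2701}{3333} + \frac{1405}{-112} = - \frac{2701}{3333} + 1405 \left(- \frac{1}{112}\right) = - \frac{2701}{3333} - \frac{1405}{112} = - \frac{4985377}{373296}$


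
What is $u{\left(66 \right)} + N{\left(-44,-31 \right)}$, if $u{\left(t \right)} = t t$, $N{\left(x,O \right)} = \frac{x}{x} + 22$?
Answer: $4379$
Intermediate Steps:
$N{\left(x,O \right)} = 23$ ($N{\left(x,O \right)} = 1 + 22 = 23$)
$u{\left(t \right)} = t^{2}$
$u{\left(66 \right)} + N{\left(-44,-31 \right)} = 66^{2} + 23 = 4356 + 23 = 4379$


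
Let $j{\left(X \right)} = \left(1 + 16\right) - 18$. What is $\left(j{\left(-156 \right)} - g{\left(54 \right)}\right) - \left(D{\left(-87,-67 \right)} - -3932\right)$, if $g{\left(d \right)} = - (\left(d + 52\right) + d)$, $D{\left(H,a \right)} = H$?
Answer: $-3686$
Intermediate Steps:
$j{\left(X \right)} = -1$ ($j{\left(X \right)} = 17 - 18 = -1$)
$g{\left(d \right)} = -52 - 2 d$ ($g{\left(d \right)} = - (\left(52 + d\right) + d) = - (52 + 2 d) = -52 - 2 d$)
$\left(j{\left(-156 \right)} - g{\left(54 \right)}\right) - \left(D{\left(-87,-67 \right)} - -3932\right) = \left(-1 - \left(-52 - 108\right)\right) - \left(-87 - -3932\right) = \left(-1 - \left(-52 - 108\right)\right) - \left(-87 + 3932\right) = \left(-1 - -160\right) - 3845 = \left(-1 + 160\right) - 3845 = 159 - 3845 = -3686$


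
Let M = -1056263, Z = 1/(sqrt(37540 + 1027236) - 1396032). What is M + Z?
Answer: -257319435221123657/243613035031 - sqrt(266194)/974452140124 ≈ -1.0563e+6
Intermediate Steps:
Z = 1/(-1396032 + 2*sqrt(266194)) (Z = 1/(sqrt(1064776) - 1396032) = 1/(2*sqrt(266194) - 1396032) = 1/(-1396032 + 2*sqrt(266194)) ≈ -7.1685e-7)
M + Z = -1056263 + (-174504/243613035031 - sqrt(266194)/974452140124) = -257319435221123657/243613035031 - sqrt(266194)/974452140124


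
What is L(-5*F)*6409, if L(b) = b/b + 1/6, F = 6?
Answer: 44863/6 ≈ 7477.2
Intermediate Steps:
L(b) = 7/6 (L(b) = 1 + 1*(⅙) = 1 + ⅙ = 7/6)
L(-5*F)*6409 = (7/6)*6409 = 44863/6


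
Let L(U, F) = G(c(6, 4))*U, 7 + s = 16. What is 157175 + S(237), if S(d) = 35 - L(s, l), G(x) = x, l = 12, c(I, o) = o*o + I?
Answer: 157012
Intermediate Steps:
c(I, o) = I + o² (c(I, o) = o² + I = I + o²)
s = 9 (s = -7 + 16 = 9)
L(U, F) = 22*U (L(U, F) = (6 + 4²)*U = (6 + 16)*U = 22*U)
S(d) = -163 (S(d) = 35 - 22*9 = 35 - 1*198 = 35 - 198 = -163)
157175 + S(237) = 157175 - 163 = 157012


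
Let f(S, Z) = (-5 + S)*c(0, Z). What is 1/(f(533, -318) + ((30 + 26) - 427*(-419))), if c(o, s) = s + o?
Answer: 1/11065 ≈ 9.0375e-5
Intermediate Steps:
c(o, s) = o + s
f(S, Z) = Z*(-5 + S) (f(S, Z) = (-5 + S)*(0 + Z) = (-5 + S)*Z = Z*(-5 + S))
1/(f(533, -318) + ((30 + 26) - 427*(-419))) = 1/(-318*(-5 + 533) + ((30 + 26) - 427*(-419))) = 1/(-318*528 + (56 + 178913)) = 1/(-167904 + 178969) = 1/11065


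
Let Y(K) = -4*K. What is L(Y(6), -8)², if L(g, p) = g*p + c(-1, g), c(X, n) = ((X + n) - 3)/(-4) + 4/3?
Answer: 361201/9 ≈ 40133.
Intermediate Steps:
c(X, n) = 25/12 - X/4 - n/4 (c(X, n) = (-3 + X + n)*(-¼) + 4*(⅓) = (¾ - X/4 - n/4) + 4/3 = 25/12 - X/4 - n/4)
L(g, p) = 7/3 - g/4 + g*p (L(g, p) = g*p + (25/12 - ¼*(-1) - g/4) = g*p + (25/12 + ¼ - g/4) = g*p + (7/3 - g/4) = 7/3 - g/4 + g*p)
L(Y(6), -8)² = (7/3 - (-1)*6 - 4*6*(-8))² = (7/3 - ¼*(-24) - 24*(-8))² = (7/3 + 6 + 192)² = (601/3)² = 361201/9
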